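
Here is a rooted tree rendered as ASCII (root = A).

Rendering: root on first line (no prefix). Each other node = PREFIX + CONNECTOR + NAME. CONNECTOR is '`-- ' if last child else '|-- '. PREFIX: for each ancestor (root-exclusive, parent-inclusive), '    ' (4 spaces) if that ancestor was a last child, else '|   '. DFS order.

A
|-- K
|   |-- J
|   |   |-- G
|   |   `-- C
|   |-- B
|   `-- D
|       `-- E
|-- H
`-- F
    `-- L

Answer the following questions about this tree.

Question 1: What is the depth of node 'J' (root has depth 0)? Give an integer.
Path from root to J: A -> K -> J
Depth = number of edges = 2

Answer: 2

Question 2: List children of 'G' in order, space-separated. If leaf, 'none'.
Node G's children (from adjacency): (leaf)

Answer: none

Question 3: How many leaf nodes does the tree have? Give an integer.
Leaves (nodes with no children): B, C, E, G, H, L

Answer: 6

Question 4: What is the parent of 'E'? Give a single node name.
Scan adjacency: E appears as child of D

Answer: D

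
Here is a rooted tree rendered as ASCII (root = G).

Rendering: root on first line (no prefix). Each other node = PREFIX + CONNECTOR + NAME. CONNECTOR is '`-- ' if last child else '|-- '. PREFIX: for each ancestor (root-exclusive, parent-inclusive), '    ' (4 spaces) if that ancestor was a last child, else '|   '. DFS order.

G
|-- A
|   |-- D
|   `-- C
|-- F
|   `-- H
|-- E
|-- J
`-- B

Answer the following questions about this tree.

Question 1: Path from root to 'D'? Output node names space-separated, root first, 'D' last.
Walk down from root: G -> A -> D

Answer: G A D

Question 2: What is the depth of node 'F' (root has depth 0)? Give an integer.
Path from root to F: G -> F
Depth = number of edges = 1

Answer: 1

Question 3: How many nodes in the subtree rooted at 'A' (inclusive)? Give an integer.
Answer: 3

Derivation:
Subtree rooted at A contains: A, C, D
Count = 3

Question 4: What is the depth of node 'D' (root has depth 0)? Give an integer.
Answer: 2

Derivation:
Path from root to D: G -> A -> D
Depth = number of edges = 2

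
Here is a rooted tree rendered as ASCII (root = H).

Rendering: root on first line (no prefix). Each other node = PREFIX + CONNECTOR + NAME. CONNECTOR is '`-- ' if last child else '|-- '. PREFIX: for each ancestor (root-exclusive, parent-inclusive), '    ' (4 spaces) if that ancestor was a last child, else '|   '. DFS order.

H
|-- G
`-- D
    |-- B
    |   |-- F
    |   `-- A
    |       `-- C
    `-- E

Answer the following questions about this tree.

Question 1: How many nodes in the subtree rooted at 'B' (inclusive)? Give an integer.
Answer: 4

Derivation:
Subtree rooted at B contains: A, B, C, F
Count = 4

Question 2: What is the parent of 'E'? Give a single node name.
Scan adjacency: E appears as child of D

Answer: D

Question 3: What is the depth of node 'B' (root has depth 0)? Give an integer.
Answer: 2

Derivation:
Path from root to B: H -> D -> B
Depth = number of edges = 2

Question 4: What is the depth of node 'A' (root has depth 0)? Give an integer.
Path from root to A: H -> D -> B -> A
Depth = number of edges = 3

Answer: 3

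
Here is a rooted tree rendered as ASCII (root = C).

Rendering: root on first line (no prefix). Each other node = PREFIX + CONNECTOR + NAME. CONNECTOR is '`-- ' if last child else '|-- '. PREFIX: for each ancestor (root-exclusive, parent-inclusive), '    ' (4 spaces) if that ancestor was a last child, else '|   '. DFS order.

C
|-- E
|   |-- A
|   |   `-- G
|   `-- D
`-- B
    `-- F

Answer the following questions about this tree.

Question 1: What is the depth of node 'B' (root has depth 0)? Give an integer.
Path from root to B: C -> B
Depth = number of edges = 1

Answer: 1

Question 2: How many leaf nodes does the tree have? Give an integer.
Answer: 3

Derivation:
Leaves (nodes with no children): D, F, G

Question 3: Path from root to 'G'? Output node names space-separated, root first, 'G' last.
Answer: C E A G

Derivation:
Walk down from root: C -> E -> A -> G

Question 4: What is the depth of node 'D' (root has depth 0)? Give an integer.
Answer: 2

Derivation:
Path from root to D: C -> E -> D
Depth = number of edges = 2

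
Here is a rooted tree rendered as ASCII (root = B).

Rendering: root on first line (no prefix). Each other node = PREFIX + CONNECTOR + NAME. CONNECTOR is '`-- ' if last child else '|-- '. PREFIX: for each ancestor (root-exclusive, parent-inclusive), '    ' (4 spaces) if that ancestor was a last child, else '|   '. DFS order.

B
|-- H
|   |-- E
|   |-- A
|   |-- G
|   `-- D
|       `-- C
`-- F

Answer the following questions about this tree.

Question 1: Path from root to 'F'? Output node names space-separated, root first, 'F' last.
Answer: B F

Derivation:
Walk down from root: B -> F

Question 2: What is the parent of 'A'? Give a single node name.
Scan adjacency: A appears as child of H

Answer: H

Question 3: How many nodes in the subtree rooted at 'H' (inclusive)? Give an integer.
Subtree rooted at H contains: A, C, D, E, G, H
Count = 6

Answer: 6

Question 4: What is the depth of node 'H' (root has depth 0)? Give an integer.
Path from root to H: B -> H
Depth = number of edges = 1

Answer: 1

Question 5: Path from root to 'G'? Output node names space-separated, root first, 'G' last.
Walk down from root: B -> H -> G

Answer: B H G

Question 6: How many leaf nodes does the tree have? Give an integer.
Leaves (nodes with no children): A, C, E, F, G

Answer: 5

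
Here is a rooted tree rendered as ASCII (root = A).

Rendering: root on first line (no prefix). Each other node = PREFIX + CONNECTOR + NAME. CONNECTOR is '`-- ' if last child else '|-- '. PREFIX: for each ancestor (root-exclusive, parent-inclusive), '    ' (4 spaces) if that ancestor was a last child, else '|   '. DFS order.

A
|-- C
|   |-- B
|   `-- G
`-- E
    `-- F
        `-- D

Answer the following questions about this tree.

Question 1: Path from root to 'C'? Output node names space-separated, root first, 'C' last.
Walk down from root: A -> C

Answer: A C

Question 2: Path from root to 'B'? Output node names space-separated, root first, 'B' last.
Answer: A C B

Derivation:
Walk down from root: A -> C -> B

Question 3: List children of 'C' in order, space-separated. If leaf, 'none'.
Node C's children (from adjacency): B, G

Answer: B G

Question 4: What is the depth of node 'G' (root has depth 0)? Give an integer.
Path from root to G: A -> C -> G
Depth = number of edges = 2

Answer: 2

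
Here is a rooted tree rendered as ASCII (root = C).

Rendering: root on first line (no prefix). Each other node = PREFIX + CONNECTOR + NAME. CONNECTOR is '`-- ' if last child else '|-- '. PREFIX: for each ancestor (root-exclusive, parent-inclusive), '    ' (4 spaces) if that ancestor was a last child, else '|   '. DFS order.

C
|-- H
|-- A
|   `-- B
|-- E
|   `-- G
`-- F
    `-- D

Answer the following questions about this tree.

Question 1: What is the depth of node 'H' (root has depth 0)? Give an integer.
Path from root to H: C -> H
Depth = number of edges = 1

Answer: 1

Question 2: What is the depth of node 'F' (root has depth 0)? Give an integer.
Answer: 1

Derivation:
Path from root to F: C -> F
Depth = number of edges = 1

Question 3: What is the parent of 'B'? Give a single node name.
Answer: A

Derivation:
Scan adjacency: B appears as child of A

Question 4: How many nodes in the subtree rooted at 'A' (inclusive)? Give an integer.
Answer: 2

Derivation:
Subtree rooted at A contains: A, B
Count = 2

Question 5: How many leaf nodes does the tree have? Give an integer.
Answer: 4

Derivation:
Leaves (nodes with no children): B, D, G, H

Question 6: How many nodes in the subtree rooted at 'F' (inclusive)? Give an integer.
Subtree rooted at F contains: D, F
Count = 2

Answer: 2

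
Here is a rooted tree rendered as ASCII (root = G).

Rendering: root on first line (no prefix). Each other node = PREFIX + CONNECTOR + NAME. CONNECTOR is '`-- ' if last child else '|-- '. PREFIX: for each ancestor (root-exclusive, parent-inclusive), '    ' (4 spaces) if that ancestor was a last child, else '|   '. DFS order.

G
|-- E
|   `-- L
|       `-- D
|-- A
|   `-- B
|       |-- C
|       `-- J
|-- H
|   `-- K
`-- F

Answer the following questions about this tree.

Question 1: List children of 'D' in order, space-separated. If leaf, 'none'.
Node D's children (from adjacency): (leaf)

Answer: none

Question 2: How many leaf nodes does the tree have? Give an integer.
Leaves (nodes with no children): C, D, F, J, K

Answer: 5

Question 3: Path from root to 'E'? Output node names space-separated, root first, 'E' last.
Answer: G E

Derivation:
Walk down from root: G -> E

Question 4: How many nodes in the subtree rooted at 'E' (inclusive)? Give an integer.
Answer: 3

Derivation:
Subtree rooted at E contains: D, E, L
Count = 3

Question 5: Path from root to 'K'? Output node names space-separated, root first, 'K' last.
Answer: G H K

Derivation:
Walk down from root: G -> H -> K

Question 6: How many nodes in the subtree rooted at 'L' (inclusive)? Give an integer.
Answer: 2

Derivation:
Subtree rooted at L contains: D, L
Count = 2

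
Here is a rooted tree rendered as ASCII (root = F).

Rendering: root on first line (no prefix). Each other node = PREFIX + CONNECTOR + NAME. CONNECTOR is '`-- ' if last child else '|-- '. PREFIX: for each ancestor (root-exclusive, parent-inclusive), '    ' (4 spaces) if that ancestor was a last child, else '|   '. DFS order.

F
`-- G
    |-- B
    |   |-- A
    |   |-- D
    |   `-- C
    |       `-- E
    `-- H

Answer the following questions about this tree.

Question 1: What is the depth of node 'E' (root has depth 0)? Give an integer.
Path from root to E: F -> G -> B -> C -> E
Depth = number of edges = 4

Answer: 4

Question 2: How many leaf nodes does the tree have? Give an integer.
Leaves (nodes with no children): A, D, E, H

Answer: 4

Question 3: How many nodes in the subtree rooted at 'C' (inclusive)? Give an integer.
Answer: 2

Derivation:
Subtree rooted at C contains: C, E
Count = 2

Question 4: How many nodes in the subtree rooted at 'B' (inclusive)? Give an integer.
Subtree rooted at B contains: A, B, C, D, E
Count = 5

Answer: 5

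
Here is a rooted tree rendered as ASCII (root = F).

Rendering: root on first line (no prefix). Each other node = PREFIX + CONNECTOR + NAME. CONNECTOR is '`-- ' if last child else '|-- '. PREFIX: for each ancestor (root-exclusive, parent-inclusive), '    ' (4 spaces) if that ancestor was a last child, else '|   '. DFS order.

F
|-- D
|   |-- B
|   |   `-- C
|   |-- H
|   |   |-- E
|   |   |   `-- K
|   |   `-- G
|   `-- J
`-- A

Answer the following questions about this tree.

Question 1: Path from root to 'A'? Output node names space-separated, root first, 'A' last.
Answer: F A

Derivation:
Walk down from root: F -> A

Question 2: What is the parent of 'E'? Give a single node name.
Scan adjacency: E appears as child of H

Answer: H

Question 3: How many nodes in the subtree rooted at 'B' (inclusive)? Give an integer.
Subtree rooted at B contains: B, C
Count = 2

Answer: 2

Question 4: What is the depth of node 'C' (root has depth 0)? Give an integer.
Answer: 3

Derivation:
Path from root to C: F -> D -> B -> C
Depth = number of edges = 3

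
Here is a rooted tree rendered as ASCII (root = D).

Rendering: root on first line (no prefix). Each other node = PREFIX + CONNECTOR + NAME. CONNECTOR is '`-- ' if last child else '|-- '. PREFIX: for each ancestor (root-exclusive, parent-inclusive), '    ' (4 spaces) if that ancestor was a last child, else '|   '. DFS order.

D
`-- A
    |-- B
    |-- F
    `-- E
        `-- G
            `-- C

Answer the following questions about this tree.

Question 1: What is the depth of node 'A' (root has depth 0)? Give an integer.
Path from root to A: D -> A
Depth = number of edges = 1

Answer: 1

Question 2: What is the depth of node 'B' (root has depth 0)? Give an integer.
Path from root to B: D -> A -> B
Depth = number of edges = 2

Answer: 2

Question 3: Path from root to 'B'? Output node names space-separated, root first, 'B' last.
Walk down from root: D -> A -> B

Answer: D A B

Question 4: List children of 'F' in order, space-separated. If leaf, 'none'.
Answer: none

Derivation:
Node F's children (from adjacency): (leaf)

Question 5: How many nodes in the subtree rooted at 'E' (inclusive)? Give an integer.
Answer: 3

Derivation:
Subtree rooted at E contains: C, E, G
Count = 3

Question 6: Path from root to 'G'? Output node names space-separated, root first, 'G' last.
Walk down from root: D -> A -> E -> G

Answer: D A E G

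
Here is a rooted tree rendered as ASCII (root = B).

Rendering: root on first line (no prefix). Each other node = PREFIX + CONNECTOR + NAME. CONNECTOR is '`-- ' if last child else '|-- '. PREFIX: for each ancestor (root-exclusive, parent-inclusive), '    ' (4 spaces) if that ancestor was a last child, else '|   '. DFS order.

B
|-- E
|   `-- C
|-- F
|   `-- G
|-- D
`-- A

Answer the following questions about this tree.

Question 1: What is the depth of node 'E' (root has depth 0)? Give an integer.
Path from root to E: B -> E
Depth = number of edges = 1

Answer: 1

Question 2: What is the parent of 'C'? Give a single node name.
Answer: E

Derivation:
Scan adjacency: C appears as child of E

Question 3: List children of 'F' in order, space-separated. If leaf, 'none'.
Answer: G

Derivation:
Node F's children (from adjacency): G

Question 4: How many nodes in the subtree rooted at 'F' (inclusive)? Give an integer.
Subtree rooted at F contains: F, G
Count = 2

Answer: 2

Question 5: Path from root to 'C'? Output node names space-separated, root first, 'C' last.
Walk down from root: B -> E -> C

Answer: B E C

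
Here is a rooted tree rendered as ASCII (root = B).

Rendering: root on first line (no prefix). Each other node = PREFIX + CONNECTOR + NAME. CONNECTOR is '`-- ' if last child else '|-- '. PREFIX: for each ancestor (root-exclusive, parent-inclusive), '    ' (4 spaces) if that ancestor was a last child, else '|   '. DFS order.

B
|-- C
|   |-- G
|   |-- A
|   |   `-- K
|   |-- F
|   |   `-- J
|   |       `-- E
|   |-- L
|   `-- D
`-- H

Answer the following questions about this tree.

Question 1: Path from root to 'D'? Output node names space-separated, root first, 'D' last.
Walk down from root: B -> C -> D

Answer: B C D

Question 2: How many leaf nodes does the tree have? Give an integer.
Answer: 6

Derivation:
Leaves (nodes with no children): D, E, G, H, K, L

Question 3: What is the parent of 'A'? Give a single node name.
Scan adjacency: A appears as child of C

Answer: C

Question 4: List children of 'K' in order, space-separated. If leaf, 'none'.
Answer: none

Derivation:
Node K's children (from adjacency): (leaf)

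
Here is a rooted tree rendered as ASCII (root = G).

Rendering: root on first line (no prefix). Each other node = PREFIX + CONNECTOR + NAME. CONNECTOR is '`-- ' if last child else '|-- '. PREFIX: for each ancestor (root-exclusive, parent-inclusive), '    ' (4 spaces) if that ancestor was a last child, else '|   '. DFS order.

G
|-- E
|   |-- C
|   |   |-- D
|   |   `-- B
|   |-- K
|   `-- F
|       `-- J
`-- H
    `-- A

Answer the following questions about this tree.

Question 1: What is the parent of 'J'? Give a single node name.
Answer: F

Derivation:
Scan adjacency: J appears as child of F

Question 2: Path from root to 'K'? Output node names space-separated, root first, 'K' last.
Answer: G E K

Derivation:
Walk down from root: G -> E -> K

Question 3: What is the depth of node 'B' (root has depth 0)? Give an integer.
Answer: 3

Derivation:
Path from root to B: G -> E -> C -> B
Depth = number of edges = 3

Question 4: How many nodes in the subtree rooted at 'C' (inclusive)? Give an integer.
Answer: 3

Derivation:
Subtree rooted at C contains: B, C, D
Count = 3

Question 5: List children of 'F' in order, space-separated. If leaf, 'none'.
Node F's children (from adjacency): J

Answer: J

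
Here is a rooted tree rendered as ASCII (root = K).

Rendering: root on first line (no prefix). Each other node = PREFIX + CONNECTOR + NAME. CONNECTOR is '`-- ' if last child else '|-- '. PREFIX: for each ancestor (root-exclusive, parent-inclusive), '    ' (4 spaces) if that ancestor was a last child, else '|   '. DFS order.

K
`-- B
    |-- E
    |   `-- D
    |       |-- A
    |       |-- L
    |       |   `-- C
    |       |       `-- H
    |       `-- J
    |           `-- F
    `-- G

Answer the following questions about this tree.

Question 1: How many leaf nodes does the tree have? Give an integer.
Leaves (nodes with no children): A, F, G, H

Answer: 4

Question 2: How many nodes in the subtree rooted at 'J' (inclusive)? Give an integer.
Answer: 2

Derivation:
Subtree rooted at J contains: F, J
Count = 2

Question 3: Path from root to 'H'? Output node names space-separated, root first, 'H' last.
Answer: K B E D L C H

Derivation:
Walk down from root: K -> B -> E -> D -> L -> C -> H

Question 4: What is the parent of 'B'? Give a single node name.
Scan adjacency: B appears as child of K

Answer: K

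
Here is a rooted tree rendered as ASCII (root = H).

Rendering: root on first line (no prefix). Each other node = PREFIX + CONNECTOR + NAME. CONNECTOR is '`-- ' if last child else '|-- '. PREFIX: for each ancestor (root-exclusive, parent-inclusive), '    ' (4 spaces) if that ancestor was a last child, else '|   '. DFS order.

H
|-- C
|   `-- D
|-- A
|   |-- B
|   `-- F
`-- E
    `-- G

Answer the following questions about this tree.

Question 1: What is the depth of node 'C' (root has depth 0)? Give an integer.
Path from root to C: H -> C
Depth = number of edges = 1

Answer: 1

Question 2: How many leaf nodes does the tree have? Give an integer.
Answer: 4

Derivation:
Leaves (nodes with no children): B, D, F, G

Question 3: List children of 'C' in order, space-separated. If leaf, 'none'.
Answer: D

Derivation:
Node C's children (from adjacency): D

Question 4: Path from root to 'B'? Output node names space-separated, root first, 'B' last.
Answer: H A B

Derivation:
Walk down from root: H -> A -> B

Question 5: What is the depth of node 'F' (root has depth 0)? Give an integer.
Answer: 2

Derivation:
Path from root to F: H -> A -> F
Depth = number of edges = 2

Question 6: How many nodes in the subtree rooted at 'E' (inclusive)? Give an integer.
Answer: 2

Derivation:
Subtree rooted at E contains: E, G
Count = 2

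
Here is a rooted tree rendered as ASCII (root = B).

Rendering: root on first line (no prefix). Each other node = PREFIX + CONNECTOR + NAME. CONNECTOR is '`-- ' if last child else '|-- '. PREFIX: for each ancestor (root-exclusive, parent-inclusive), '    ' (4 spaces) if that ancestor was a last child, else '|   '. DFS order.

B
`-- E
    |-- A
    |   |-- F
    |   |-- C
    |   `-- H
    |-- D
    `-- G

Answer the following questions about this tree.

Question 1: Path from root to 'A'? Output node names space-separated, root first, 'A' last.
Walk down from root: B -> E -> A

Answer: B E A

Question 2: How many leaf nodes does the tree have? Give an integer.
Answer: 5

Derivation:
Leaves (nodes with no children): C, D, F, G, H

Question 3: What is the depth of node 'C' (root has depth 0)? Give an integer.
Path from root to C: B -> E -> A -> C
Depth = number of edges = 3

Answer: 3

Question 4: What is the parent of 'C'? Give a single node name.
Scan adjacency: C appears as child of A

Answer: A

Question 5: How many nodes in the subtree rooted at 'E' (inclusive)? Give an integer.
Subtree rooted at E contains: A, C, D, E, F, G, H
Count = 7

Answer: 7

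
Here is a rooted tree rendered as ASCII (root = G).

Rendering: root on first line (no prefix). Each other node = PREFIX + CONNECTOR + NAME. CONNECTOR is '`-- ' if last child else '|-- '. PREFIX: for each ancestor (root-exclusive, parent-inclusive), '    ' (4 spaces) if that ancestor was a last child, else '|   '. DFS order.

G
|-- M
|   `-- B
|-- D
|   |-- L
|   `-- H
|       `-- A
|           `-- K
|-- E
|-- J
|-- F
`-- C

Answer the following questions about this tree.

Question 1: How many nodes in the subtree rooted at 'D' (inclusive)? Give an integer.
Answer: 5

Derivation:
Subtree rooted at D contains: A, D, H, K, L
Count = 5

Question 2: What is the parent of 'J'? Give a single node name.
Answer: G

Derivation:
Scan adjacency: J appears as child of G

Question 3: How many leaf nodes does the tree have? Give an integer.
Leaves (nodes with no children): B, C, E, F, J, K, L

Answer: 7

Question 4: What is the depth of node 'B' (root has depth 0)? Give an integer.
Path from root to B: G -> M -> B
Depth = number of edges = 2

Answer: 2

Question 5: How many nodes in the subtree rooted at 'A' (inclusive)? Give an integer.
Subtree rooted at A contains: A, K
Count = 2

Answer: 2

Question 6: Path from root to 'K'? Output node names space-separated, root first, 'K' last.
Answer: G D H A K

Derivation:
Walk down from root: G -> D -> H -> A -> K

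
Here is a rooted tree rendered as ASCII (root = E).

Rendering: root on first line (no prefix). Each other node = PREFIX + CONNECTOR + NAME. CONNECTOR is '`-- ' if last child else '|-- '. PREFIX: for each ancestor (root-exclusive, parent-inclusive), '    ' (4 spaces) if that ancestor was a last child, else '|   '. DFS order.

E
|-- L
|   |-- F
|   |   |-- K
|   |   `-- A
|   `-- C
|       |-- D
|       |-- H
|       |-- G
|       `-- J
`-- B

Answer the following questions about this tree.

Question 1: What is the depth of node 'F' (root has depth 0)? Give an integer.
Answer: 2

Derivation:
Path from root to F: E -> L -> F
Depth = number of edges = 2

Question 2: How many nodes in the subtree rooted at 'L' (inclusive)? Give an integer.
Subtree rooted at L contains: A, C, D, F, G, H, J, K, L
Count = 9

Answer: 9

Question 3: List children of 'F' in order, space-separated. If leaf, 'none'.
Answer: K A

Derivation:
Node F's children (from adjacency): K, A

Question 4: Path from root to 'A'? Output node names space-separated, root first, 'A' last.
Walk down from root: E -> L -> F -> A

Answer: E L F A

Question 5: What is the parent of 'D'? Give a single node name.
Scan adjacency: D appears as child of C

Answer: C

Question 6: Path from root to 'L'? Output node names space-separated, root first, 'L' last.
Answer: E L

Derivation:
Walk down from root: E -> L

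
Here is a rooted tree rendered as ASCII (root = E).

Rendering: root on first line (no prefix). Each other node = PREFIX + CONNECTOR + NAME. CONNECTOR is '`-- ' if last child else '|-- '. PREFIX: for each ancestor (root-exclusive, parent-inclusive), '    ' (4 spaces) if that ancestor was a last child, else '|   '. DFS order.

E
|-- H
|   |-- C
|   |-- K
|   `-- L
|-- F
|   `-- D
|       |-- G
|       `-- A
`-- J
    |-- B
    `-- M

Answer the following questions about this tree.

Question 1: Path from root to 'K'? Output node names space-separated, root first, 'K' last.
Answer: E H K

Derivation:
Walk down from root: E -> H -> K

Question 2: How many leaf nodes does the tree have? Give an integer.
Leaves (nodes with no children): A, B, C, G, K, L, M

Answer: 7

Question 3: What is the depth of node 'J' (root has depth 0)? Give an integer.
Answer: 1

Derivation:
Path from root to J: E -> J
Depth = number of edges = 1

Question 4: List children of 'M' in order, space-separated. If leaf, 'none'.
Node M's children (from adjacency): (leaf)

Answer: none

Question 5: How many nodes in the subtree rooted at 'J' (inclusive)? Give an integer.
Answer: 3

Derivation:
Subtree rooted at J contains: B, J, M
Count = 3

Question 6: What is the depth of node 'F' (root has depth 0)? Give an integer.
Path from root to F: E -> F
Depth = number of edges = 1

Answer: 1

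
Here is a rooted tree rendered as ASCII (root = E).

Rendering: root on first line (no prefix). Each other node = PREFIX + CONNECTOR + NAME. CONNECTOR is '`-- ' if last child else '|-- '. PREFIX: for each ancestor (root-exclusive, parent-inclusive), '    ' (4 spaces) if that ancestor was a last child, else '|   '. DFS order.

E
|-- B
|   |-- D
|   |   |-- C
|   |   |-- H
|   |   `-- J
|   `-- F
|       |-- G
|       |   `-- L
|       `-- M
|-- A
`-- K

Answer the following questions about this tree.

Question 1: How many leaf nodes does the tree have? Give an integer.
Leaves (nodes with no children): A, C, H, J, K, L, M

Answer: 7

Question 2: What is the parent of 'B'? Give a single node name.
Answer: E

Derivation:
Scan adjacency: B appears as child of E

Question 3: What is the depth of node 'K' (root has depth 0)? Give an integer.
Answer: 1

Derivation:
Path from root to K: E -> K
Depth = number of edges = 1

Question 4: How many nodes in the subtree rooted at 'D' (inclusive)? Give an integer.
Answer: 4

Derivation:
Subtree rooted at D contains: C, D, H, J
Count = 4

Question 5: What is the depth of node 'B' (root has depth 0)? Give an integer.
Answer: 1

Derivation:
Path from root to B: E -> B
Depth = number of edges = 1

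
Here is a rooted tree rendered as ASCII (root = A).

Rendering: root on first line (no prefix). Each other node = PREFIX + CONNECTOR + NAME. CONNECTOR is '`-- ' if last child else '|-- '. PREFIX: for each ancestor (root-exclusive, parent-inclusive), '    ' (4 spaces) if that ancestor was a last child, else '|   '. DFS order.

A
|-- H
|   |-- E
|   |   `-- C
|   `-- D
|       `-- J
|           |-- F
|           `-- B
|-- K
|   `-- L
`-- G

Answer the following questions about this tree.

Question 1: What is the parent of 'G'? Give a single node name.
Scan adjacency: G appears as child of A

Answer: A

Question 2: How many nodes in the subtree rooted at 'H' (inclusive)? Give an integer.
Answer: 7

Derivation:
Subtree rooted at H contains: B, C, D, E, F, H, J
Count = 7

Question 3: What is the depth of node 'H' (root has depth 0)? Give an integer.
Answer: 1

Derivation:
Path from root to H: A -> H
Depth = number of edges = 1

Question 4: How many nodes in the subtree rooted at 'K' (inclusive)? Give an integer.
Answer: 2

Derivation:
Subtree rooted at K contains: K, L
Count = 2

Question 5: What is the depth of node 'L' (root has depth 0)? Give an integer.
Path from root to L: A -> K -> L
Depth = number of edges = 2

Answer: 2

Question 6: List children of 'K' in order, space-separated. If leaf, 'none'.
Answer: L

Derivation:
Node K's children (from adjacency): L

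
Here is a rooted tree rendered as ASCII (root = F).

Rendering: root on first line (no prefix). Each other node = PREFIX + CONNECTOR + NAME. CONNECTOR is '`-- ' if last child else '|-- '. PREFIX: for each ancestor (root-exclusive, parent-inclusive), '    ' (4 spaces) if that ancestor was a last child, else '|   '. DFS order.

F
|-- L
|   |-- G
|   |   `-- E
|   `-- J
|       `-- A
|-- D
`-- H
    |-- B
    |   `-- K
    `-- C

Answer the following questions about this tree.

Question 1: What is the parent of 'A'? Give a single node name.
Scan adjacency: A appears as child of J

Answer: J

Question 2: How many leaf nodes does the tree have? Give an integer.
Answer: 5

Derivation:
Leaves (nodes with no children): A, C, D, E, K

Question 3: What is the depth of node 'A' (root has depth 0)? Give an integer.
Path from root to A: F -> L -> J -> A
Depth = number of edges = 3

Answer: 3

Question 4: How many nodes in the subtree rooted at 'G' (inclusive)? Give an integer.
Answer: 2

Derivation:
Subtree rooted at G contains: E, G
Count = 2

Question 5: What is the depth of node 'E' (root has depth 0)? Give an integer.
Path from root to E: F -> L -> G -> E
Depth = number of edges = 3

Answer: 3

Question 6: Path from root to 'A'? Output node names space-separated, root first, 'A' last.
Walk down from root: F -> L -> J -> A

Answer: F L J A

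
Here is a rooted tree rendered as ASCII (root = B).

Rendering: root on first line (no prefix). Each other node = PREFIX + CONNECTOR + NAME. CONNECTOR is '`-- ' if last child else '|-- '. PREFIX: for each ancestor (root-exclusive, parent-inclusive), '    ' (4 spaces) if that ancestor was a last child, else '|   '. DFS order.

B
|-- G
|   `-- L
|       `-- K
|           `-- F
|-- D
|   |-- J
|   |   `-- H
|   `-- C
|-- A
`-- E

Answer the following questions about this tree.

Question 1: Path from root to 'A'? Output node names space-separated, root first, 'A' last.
Walk down from root: B -> A

Answer: B A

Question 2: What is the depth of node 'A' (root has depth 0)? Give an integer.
Path from root to A: B -> A
Depth = number of edges = 1

Answer: 1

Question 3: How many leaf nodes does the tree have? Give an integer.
Answer: 5

Derivation:
Leaves (nodes with no children): A, C, E, F, H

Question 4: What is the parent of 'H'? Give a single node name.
Scan adjacency: H appears as child of J

Answer: J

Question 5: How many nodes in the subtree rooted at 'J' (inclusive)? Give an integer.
Answer: 2

Derivation:
Subtree rooted at J contains: H, J
Count = 2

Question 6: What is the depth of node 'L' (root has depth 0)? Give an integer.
Answer: 2

Derivation:
Path from root to L: B -> G -> L
Depth = number of edges = 2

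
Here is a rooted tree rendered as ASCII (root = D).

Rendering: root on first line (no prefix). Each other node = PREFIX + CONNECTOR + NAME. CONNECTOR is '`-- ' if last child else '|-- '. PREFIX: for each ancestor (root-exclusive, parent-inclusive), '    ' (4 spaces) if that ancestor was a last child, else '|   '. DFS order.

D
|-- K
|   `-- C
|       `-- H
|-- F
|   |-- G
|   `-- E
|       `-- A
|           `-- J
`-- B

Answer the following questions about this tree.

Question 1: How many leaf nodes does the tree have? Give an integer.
Answer: 4

Derivation:
Leaves (nodes with no children): B, G, H, J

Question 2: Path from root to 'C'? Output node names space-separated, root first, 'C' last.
Answer: D K C

Derivation:
Walk down from root: D -> K -> C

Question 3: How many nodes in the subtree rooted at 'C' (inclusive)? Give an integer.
Subtree rooted at C contains: C, H
Count = 2

Answer: 2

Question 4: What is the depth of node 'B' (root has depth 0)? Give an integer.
Answer: 1

Derivation:
Path from root to B: D -> B
Depth = number of edges = 1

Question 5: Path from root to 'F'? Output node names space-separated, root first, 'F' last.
Walk down from root: D -> F

Answer: D F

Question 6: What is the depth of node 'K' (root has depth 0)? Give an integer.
Answer: 1

Derivation:
Path from root to K: D -> K
Depth = number of edges = 1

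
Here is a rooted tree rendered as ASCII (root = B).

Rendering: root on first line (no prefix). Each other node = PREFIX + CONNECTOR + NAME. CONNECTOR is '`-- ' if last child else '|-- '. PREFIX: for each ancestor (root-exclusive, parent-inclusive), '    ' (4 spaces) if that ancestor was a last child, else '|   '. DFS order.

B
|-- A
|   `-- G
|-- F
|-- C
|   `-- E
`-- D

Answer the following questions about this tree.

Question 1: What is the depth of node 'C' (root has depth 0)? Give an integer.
Answer: 1

Derivation:
Path from root to C: B -> C
Depth = number of edges = 1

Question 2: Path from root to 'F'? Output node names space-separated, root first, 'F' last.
Walk down from root: B -> F

Answer: B F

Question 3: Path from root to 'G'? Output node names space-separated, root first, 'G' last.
Answer: B A G

Derivation:
Walk down from root: B -> A -> G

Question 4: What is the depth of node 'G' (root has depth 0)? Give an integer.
Answer: 2

Derivation:
Path from root to G: B -> A -> G
Depth = number of edges = 2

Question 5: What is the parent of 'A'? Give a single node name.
Answer: B

Derivation:
Scan adjacency: A appears as child of B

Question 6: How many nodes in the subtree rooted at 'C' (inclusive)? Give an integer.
Subtree rooted at C contains: C, E
Count = 2

Answer: 2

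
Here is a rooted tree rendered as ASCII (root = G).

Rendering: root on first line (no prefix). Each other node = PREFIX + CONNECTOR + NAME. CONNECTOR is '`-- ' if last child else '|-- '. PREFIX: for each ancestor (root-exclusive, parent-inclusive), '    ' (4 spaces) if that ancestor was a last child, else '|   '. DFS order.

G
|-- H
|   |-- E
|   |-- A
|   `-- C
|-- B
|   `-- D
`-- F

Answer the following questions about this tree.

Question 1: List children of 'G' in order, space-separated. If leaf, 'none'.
Answer: H B F

Derivation:
Node G's children (from adjacency): H, B, F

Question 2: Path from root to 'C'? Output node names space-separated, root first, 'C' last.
Answer: G H C

Derivation:
Walk down from root: G -> H -> C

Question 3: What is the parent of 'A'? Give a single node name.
Scan adjacency: A appears as child of H

Answer: H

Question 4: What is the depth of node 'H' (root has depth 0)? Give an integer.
Answer: 1

Derivation:
Path from root to H: G -> H
Depth = number of edges = 1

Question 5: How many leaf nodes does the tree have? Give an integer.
Answer: 5

Derivation:
Leaves (nodes with no children): A, C, D, E, F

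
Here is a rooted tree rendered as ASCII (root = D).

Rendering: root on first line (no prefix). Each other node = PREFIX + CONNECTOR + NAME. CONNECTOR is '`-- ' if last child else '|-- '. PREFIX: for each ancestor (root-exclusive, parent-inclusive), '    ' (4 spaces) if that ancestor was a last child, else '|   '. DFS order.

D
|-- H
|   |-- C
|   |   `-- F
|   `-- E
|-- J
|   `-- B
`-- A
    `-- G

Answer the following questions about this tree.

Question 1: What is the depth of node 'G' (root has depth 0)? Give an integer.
Answer: 2

Derivation:
Path from root to G: D -> A -> G
Depth = number of edges = 2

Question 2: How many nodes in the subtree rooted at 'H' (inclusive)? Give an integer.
Answer: 4

Derivation:
Subtree rooted at H contains: C, E, F, H
Count = 4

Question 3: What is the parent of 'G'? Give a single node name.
Scan adjacency: G appears as child of A

Answer: A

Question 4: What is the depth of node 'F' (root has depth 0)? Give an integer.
Answer: 3

Derivation:
Path from root to F: D -> H -> C -> F
Depth = number of edges = 3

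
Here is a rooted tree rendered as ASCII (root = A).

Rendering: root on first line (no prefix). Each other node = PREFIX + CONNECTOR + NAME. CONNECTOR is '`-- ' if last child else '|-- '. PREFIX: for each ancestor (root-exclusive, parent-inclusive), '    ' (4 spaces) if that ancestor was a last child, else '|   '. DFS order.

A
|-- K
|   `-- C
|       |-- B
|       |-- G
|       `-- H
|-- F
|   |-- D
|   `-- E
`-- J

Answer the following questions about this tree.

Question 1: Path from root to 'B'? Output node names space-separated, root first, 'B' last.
Answer: A K C B

Derivation:
Walk down from root: A -> K -> C -> B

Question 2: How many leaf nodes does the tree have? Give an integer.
Answer: 6

Derivation:
Leaves (nodes with no children): B, D, E, G, H, J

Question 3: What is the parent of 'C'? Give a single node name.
Scan adjacency: C appears as child of K

Answer: K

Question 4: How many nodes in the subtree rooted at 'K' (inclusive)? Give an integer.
Subtree rooted at K contains: B, C, G, H, K
Count = 5

Answer: 5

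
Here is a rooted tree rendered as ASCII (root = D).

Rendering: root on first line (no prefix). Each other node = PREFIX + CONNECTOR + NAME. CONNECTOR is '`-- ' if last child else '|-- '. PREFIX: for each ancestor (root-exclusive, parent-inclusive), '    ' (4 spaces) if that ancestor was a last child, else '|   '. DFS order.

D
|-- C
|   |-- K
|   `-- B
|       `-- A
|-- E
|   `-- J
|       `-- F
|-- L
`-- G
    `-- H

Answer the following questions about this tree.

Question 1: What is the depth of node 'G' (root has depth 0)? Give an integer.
Path from root to G: D -> G
Depth = number of edges = 1

Answer: 1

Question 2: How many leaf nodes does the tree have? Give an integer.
Answer: 5

Derivation:
Leaves (nodes with no children): A, F, H, K, L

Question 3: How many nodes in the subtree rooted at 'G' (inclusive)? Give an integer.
Answer: 2

Derivation:
Subtree rooted at G contains: G, H
Count = 2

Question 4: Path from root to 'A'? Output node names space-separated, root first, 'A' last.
Answer: D C B A

Derivation:
Walk down from root: D -> C -> B -> A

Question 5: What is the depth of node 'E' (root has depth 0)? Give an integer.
Path from root to E: D -> E
Depth = number of edges = 1

Answer: 1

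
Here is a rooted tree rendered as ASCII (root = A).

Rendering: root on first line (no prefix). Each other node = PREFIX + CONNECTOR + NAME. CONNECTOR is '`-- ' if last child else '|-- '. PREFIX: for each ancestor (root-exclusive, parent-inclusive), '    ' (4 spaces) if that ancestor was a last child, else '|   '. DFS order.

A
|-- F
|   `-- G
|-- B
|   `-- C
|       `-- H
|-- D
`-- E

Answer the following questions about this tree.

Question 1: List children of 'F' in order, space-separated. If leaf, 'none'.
Answer: G

Derivation:
Node F's children (from adjacency): G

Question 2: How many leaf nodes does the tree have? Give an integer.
Leaves (nodes with no children): D, E, G, H

Answer: 4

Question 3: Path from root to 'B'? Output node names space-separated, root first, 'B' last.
Answer: A B

Derivation:
Walk down from root: A -> B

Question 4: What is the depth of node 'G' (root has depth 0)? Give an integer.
Path from root to G: A -> F -> G
Depth = number of edges = 2

Answer: 2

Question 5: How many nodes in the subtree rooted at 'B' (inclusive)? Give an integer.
Answer: 3

Derivation:
Subtree rooted at B contains: B, C, H
Count = 3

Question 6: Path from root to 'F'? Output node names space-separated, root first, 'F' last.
Answer: A F

Derivation:
Walk down from root: A -> F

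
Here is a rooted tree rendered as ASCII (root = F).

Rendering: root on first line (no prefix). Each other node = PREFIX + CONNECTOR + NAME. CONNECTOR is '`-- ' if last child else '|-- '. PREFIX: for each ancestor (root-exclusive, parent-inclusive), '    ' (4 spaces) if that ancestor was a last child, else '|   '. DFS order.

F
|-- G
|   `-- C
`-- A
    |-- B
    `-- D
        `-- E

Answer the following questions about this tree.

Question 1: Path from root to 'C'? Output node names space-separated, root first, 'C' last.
Walk down from root: F -> G -> C

Answer: F G C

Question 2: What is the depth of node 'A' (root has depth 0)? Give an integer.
Answer: 1

Derivation:
Path from root to A: F -> A
Depth = number of edges = 1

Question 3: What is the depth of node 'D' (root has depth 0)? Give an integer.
Path from root to D: F -> A -> D
Depth = number of edges = 2

Answer: 2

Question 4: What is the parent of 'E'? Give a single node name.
Answer: D

Derivation:
Scan adjacency: E appears as child of D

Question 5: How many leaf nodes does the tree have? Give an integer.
Leaves (nodes with no children): B, C, E

Answer: 3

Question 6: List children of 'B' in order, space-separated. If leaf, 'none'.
Answer: none

Derivation:
Node B's children (from adjacency): (leaf)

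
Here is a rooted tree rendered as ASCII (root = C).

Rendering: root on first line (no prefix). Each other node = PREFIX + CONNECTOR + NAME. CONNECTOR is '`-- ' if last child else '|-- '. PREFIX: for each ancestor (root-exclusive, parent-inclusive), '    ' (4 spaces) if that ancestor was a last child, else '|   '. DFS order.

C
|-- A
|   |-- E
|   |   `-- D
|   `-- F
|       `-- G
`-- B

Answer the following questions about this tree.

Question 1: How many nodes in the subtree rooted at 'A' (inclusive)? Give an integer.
Answer: 5

Derivation:
Subtree rooted at A contains: A, D, E, F, G
Count = 5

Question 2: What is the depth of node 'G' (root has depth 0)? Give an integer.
Path from root to G: C -> A -> F -> G
Depth = number of edges = 3

Answer: 3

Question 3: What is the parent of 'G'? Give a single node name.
Scan adjacency: G appears as child of F

Answer: F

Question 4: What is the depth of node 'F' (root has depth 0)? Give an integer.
Path from root to F: C -> A -> F
Depth = number of edges = 2

Answer: 2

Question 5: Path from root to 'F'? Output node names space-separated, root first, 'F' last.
Walk down from root: C -> A -> F

Answer: C A F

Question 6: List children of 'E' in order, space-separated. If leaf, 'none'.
Node E's children (from adjacency): D

Answer: D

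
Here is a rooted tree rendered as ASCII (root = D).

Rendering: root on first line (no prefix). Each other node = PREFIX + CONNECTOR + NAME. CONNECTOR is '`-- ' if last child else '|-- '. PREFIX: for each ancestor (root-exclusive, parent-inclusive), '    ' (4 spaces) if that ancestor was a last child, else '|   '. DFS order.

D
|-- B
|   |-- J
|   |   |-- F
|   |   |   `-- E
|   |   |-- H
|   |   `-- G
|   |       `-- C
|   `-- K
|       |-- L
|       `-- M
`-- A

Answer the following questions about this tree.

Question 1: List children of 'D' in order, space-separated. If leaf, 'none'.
Node D's children (from adjacency): B, A

Answer: B A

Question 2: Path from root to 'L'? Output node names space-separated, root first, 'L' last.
Walk down from root: D -> B -> K -> L

Answer: D B K L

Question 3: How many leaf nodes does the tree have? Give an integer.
Leaves (nodes with no children): A, C, E, H, L, M

Answer: 6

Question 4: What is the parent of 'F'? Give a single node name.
Scan adjacency: F appears as child of J

Answer: J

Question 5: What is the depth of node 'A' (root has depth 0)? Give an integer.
Path from root to A: D -> A
Depth = number of edges = 1

Answer: 1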